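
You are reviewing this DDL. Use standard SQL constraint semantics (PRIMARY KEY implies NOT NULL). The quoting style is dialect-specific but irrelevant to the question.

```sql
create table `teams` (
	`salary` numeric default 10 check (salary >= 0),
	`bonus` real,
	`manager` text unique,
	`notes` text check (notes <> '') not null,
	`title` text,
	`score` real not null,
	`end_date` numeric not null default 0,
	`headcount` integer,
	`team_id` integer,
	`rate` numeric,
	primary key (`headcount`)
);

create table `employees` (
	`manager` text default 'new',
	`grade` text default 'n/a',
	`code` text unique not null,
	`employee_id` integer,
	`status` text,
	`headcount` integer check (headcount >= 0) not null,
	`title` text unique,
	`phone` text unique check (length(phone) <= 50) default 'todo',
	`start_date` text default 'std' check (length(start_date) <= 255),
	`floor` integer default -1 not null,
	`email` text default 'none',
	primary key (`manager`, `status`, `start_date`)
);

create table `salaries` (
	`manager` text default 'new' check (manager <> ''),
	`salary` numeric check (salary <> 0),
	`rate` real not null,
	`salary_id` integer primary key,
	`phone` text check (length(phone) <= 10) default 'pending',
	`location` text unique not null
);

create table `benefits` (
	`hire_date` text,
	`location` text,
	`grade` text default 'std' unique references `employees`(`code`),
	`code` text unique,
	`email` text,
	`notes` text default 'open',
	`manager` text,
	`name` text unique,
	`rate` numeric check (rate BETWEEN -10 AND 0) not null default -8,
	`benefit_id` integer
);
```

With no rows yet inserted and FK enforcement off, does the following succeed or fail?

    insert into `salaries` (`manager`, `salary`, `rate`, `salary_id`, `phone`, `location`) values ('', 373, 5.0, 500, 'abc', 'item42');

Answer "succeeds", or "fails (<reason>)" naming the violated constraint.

fails (CHECK on manager)

The value '' for manager violates CHECK (manager <> '').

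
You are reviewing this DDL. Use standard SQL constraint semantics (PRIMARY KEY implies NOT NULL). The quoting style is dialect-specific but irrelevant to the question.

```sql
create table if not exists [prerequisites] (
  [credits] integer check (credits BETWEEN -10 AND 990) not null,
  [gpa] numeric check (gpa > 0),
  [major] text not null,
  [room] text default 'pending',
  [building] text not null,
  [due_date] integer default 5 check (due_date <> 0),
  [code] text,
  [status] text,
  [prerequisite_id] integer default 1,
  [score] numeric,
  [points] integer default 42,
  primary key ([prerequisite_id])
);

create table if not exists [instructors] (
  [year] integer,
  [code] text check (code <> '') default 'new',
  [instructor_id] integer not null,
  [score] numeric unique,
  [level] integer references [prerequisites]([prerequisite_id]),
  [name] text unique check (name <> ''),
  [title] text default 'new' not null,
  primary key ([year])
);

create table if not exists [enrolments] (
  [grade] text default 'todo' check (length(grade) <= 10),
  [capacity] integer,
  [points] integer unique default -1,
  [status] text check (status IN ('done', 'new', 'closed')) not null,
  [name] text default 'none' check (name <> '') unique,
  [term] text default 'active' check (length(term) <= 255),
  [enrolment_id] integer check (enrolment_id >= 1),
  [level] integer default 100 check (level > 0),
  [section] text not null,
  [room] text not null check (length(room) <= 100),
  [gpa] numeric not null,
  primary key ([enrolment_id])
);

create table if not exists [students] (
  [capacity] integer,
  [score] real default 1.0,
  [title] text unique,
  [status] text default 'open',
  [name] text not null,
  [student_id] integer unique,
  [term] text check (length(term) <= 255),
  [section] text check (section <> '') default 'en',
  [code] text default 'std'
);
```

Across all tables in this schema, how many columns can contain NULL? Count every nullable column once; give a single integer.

25

prerequisites: 7 nullable (gpa, room, due_date, code, status, score, points — PK (prerequisite_id) and explicit NOT NULL columns excluded).
instructors: 4 nullable (code, score, level, name — PK (year) and explicit NOT NULL columns excluded).
enrolments: 6 nullable (grade, capacity, points, name, term, level — PK (enrolment_id) and explicit NOT NULL columns excluded).
students: 8 nullable (capacity, score, title, status, student_id, term, section, code — PK none and explicit NOT NULL columns excluded).
Total: 7 + 4 + 6 + 8 = 25.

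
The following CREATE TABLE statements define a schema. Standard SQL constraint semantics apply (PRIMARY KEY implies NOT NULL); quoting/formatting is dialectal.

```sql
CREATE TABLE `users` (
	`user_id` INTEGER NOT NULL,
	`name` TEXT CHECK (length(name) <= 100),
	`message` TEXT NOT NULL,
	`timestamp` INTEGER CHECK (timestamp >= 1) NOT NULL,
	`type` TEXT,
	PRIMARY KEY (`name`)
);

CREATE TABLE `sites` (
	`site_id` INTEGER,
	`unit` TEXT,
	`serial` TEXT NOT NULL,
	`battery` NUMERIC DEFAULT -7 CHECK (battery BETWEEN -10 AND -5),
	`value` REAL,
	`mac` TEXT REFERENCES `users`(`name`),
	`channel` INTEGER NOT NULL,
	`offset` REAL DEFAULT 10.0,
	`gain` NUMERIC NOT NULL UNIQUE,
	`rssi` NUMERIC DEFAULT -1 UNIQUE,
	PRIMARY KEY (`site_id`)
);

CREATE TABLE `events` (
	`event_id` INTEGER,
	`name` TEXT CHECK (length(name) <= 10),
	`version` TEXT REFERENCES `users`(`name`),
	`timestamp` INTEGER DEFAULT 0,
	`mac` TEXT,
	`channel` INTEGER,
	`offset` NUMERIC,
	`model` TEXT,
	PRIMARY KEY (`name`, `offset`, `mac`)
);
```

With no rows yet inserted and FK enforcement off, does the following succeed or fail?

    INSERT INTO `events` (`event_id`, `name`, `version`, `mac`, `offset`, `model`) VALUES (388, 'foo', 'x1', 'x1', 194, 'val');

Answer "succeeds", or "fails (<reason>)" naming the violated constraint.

succeeds

NOT NULL columns: mac is supplied; name is supplied; offset is supplied.
CHECK constraints: 'foo' satisfies (length(name) <= 10).
No constraint is violated.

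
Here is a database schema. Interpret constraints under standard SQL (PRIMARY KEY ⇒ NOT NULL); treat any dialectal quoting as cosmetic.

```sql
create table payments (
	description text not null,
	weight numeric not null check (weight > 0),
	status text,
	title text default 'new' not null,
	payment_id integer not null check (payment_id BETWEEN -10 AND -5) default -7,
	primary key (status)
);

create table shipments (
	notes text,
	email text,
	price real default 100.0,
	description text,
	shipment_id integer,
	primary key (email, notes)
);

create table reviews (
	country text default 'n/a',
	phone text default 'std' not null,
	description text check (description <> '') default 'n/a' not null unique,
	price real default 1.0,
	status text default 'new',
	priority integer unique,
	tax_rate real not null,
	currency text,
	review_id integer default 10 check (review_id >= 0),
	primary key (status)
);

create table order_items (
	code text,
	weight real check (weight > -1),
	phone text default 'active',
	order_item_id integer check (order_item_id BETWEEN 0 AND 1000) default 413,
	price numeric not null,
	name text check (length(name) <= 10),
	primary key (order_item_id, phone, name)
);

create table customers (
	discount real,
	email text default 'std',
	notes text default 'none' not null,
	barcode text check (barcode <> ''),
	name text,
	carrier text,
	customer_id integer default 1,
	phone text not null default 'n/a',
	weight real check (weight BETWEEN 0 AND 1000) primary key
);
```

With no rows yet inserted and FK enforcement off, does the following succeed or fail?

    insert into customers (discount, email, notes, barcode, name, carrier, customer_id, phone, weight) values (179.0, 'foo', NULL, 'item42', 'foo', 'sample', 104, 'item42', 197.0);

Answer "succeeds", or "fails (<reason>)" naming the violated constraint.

notes is explicitly set to NULL, but notes is declared NOT NULL.

fails (NOT NULL on notes)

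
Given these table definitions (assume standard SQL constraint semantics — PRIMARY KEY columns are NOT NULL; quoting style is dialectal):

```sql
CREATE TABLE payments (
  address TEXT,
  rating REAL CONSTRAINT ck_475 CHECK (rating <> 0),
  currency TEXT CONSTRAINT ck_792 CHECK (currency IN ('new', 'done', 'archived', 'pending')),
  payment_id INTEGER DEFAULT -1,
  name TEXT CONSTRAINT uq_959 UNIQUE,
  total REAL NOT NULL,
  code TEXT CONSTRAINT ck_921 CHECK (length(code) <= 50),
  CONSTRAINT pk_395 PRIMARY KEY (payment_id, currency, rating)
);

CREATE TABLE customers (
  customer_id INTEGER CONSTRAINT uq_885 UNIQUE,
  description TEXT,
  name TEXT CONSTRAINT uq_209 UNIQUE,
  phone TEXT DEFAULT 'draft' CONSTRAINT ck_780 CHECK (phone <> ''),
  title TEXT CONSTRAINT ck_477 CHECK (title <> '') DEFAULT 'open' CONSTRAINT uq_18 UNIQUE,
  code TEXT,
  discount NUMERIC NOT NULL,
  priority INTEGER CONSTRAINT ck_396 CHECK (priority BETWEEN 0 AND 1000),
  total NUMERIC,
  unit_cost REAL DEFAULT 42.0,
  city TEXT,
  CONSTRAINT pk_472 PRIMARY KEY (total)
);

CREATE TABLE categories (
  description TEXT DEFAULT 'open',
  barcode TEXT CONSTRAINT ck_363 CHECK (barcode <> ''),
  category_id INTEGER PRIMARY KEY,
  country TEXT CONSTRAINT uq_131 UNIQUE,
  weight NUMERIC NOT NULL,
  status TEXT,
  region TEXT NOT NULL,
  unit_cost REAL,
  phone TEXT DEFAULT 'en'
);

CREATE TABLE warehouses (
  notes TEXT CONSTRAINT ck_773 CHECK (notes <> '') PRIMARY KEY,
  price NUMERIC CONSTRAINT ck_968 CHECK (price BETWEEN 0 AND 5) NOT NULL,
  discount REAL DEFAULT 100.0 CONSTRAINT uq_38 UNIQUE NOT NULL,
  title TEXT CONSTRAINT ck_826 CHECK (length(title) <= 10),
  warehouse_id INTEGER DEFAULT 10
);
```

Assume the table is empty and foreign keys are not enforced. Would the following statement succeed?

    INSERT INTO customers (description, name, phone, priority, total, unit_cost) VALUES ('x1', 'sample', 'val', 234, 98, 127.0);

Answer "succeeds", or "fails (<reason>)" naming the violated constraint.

fails (NOT NULL on discount)

discount is omitted from the column list and has no DEFAULT, so it would receive NULL.
But discount is declared NOT NULL.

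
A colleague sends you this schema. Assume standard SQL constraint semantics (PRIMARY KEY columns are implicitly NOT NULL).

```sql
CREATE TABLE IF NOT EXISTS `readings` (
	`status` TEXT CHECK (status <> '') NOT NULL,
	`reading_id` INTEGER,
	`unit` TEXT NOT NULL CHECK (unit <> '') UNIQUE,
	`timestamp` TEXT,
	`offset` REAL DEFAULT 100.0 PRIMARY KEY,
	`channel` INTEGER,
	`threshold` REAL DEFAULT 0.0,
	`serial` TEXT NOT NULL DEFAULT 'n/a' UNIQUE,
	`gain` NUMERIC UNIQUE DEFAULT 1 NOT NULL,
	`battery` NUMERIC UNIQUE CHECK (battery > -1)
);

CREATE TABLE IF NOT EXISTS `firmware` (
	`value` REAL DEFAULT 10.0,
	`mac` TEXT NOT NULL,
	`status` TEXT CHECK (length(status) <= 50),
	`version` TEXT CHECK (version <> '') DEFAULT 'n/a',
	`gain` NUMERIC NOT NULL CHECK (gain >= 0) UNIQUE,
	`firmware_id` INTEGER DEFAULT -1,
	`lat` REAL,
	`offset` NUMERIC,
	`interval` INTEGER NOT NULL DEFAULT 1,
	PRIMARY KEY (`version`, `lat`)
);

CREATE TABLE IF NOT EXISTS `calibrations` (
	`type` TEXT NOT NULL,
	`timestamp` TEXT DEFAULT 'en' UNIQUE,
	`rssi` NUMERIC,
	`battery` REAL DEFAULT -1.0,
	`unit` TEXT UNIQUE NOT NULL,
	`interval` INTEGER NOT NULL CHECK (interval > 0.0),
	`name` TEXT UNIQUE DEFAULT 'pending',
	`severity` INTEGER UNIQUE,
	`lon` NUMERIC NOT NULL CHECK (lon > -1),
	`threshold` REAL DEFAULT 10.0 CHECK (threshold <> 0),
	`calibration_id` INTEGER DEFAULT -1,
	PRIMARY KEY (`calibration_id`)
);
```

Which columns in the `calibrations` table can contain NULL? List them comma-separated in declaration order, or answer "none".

- type: declared NOT NULL → not nullable.
- timestamp: UNIQUE does not imply NOT NULL → nullable.
- rssi: no NOT NULL constraint applies → nullable.
- battery: DEFAULT only fills an omitted column; an explicit NULL is still allowed → nullable.
- unit: declared NOT NULL → not nullable.
- interval: declared NOT NULL → not nullable.
- name: UNIQUE does not imply NOT NULL → nullable.
- severity: UNIQUE does not imply NOT NULL → nullable.
- lon: declared NOT NULL → not nullable.
- threshold: CHECK does not forbid NULL (a CHECK constraint passes when its expression is NULL) → nullable.
- calibration_id: part of the PRIMARY KEY, which implies NOT NULL → not nullable.

timestamp, rssi, battery, name, severity, threshold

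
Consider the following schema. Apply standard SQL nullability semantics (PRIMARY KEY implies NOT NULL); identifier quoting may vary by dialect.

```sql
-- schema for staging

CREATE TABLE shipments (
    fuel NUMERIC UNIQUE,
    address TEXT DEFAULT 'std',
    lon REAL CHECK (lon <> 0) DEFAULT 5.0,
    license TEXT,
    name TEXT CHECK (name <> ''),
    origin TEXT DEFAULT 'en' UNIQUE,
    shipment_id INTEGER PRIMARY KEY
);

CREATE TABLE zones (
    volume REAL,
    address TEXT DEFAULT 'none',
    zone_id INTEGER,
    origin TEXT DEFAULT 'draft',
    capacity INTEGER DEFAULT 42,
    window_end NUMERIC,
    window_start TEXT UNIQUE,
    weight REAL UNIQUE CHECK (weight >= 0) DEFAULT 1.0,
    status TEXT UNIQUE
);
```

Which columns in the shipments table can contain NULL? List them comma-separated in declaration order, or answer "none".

- fuel: UNIQUE does not imply NOT NULL → nullable.
- address: DEFAULT only fills an omitted column; an explicit NULL is still allowed → nullable.
- lon: CHECK does not forbid NULL (a CHECK constraint passes when its expression is NULL) → nullable.
- license: no NOT NULL constraint applies → nullable.
- name: CHECK does not forbid NULL (a CHECK constraint passes when its expression is NULL) → nullable.
- origin: UNIQUE does not imply NOT NULL → nullable.
- shipment_id: part of the PRIMARY KEY, which implies NOT NULL → not nullable.

fuel, address, lon, license, name, origin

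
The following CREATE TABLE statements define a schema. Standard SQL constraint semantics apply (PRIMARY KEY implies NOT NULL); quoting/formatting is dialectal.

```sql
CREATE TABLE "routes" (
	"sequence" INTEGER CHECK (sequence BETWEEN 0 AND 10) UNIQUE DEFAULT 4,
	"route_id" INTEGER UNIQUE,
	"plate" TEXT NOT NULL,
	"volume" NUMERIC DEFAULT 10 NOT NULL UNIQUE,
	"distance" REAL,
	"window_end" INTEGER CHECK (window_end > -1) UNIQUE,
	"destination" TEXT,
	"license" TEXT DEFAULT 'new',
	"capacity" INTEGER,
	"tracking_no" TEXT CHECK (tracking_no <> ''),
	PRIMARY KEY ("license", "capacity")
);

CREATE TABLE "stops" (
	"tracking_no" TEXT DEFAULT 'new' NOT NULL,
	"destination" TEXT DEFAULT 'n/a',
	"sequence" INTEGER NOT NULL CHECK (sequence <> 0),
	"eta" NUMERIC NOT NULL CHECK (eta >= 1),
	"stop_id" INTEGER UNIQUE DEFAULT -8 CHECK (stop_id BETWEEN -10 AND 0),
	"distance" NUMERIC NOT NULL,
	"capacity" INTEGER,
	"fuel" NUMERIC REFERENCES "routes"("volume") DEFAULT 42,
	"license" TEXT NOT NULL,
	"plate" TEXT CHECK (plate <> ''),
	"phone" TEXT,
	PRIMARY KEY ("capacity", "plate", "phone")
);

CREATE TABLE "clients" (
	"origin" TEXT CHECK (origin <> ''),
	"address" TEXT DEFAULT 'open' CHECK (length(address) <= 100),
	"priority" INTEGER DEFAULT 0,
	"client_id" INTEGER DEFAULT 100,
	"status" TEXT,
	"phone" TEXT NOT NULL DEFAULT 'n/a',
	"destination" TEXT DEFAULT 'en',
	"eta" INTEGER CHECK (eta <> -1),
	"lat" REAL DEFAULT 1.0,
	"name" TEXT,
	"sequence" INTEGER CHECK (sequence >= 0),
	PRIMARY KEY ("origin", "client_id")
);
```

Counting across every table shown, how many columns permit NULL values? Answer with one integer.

17

routes: 6 nullable (sequence, route_id, distance, window_end, destination, tracking_no — PK (license, capacity) and explicit NOT NULL columns excluded).
stops: 3 nullable (destination, stop_id, fuel — PK (capacity, plate, phone) and explicit NOT NULL columns excluded).
clients: 8 nullable (address, priority, status, destination, eta, lat, name, sequence — PK (origin, client_id) and explicit NOT NULL columns excluded).
Total: 6 + 3 + 8 = 17.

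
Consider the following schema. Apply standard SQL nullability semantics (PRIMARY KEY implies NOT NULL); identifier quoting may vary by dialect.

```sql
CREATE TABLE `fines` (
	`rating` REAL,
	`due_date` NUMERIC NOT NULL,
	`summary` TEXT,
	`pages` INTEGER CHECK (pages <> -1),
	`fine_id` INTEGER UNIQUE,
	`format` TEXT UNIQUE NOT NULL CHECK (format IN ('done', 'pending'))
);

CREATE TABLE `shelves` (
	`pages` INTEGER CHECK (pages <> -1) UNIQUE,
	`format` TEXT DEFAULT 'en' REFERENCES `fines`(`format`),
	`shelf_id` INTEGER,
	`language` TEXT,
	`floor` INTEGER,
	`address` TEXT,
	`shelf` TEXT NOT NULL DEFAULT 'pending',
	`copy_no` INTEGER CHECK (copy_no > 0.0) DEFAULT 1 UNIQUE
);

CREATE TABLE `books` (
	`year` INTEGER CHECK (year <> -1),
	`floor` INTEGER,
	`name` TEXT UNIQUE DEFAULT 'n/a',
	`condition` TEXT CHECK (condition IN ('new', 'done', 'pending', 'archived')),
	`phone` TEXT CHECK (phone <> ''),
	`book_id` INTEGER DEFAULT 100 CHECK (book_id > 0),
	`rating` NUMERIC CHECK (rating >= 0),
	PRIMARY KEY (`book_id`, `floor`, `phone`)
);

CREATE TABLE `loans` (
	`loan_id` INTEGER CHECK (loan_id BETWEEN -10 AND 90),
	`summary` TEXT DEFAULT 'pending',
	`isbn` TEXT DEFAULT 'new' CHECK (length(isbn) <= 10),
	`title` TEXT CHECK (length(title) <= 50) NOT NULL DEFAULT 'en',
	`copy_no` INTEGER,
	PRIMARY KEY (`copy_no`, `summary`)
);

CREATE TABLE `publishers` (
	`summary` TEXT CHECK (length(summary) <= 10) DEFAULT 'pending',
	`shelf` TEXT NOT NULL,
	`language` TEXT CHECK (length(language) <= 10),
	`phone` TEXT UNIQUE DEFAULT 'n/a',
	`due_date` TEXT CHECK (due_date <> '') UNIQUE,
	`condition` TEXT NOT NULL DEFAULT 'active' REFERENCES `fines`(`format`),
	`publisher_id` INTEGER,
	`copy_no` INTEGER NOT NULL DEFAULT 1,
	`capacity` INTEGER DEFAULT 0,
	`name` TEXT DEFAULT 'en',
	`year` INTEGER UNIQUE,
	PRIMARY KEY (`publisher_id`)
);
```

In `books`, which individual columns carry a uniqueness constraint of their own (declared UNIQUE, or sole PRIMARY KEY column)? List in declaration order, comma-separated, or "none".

- year: no UNIQUE or single-column PK constraint.
- floor: part of a composite PRIMARY KEY — only the tuple is unique, not this column on its own.
- name: declared UNIQUE → unique.
- condition: no UNIQUE or single-column PK constraint.
- phone: part of a composite PRIMARY KEY — only the tuple is unique, not this column on its own.
- book_id: part of a composite PRIMARY KEY — only the tuple is unique, not this column on its own.
- rating: no UNIQUE or single-column PK constraint.

name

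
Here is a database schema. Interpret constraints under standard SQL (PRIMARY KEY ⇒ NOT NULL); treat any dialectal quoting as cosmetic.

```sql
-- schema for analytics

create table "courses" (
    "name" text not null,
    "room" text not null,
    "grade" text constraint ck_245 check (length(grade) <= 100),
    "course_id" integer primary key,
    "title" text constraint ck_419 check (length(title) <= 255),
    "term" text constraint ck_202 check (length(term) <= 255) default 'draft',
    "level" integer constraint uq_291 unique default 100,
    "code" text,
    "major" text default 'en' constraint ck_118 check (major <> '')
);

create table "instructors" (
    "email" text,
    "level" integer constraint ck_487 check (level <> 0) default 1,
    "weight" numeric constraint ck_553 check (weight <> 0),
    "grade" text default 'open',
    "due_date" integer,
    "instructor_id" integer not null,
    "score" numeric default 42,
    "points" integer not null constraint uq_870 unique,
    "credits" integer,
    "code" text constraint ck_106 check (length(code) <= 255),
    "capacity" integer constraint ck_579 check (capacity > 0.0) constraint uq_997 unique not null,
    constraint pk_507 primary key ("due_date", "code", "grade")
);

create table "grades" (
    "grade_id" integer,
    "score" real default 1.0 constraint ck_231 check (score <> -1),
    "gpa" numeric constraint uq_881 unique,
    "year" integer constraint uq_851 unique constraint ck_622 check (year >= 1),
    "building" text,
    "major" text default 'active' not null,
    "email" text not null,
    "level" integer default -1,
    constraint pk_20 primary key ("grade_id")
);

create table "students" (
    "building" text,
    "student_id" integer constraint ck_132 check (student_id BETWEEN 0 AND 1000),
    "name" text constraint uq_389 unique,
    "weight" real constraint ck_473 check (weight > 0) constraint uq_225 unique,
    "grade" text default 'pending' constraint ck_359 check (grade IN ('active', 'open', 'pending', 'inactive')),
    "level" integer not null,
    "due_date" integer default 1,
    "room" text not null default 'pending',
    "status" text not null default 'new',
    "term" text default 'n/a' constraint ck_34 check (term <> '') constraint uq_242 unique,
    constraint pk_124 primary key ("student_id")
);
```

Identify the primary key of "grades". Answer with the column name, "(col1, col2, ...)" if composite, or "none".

grade_id

grade_id is declared PRIMARY KEY as a table-level PRIMARY KEY clause.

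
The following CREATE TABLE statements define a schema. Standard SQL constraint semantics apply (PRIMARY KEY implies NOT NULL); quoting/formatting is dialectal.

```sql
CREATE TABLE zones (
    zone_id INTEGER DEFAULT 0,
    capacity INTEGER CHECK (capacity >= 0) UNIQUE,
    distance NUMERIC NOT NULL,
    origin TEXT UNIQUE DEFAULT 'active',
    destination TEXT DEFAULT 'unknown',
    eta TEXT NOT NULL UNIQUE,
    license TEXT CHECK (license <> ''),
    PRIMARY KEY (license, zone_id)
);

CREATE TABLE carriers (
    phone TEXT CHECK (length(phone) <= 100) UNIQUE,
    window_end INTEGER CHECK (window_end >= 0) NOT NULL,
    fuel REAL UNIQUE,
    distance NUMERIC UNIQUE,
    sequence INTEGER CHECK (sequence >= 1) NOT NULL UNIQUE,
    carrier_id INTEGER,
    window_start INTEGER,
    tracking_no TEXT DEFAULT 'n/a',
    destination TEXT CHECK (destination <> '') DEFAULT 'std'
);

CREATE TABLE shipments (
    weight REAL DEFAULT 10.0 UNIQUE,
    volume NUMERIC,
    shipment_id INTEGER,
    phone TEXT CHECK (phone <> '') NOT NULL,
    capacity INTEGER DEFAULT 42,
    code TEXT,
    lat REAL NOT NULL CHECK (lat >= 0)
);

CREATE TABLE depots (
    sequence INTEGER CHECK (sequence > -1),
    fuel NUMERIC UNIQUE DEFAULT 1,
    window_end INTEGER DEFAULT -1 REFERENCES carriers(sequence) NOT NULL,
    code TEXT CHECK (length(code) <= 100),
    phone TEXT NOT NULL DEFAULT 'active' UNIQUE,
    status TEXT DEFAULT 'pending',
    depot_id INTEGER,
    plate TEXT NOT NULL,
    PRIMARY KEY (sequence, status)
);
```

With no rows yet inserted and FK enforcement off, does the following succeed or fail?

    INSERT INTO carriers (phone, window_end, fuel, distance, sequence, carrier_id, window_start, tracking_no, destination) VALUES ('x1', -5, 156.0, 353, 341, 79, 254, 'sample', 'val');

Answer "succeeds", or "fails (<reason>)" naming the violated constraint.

fails (CHECK on window_end)

The value -5 for window_end violates CHECK (window_end >= 0).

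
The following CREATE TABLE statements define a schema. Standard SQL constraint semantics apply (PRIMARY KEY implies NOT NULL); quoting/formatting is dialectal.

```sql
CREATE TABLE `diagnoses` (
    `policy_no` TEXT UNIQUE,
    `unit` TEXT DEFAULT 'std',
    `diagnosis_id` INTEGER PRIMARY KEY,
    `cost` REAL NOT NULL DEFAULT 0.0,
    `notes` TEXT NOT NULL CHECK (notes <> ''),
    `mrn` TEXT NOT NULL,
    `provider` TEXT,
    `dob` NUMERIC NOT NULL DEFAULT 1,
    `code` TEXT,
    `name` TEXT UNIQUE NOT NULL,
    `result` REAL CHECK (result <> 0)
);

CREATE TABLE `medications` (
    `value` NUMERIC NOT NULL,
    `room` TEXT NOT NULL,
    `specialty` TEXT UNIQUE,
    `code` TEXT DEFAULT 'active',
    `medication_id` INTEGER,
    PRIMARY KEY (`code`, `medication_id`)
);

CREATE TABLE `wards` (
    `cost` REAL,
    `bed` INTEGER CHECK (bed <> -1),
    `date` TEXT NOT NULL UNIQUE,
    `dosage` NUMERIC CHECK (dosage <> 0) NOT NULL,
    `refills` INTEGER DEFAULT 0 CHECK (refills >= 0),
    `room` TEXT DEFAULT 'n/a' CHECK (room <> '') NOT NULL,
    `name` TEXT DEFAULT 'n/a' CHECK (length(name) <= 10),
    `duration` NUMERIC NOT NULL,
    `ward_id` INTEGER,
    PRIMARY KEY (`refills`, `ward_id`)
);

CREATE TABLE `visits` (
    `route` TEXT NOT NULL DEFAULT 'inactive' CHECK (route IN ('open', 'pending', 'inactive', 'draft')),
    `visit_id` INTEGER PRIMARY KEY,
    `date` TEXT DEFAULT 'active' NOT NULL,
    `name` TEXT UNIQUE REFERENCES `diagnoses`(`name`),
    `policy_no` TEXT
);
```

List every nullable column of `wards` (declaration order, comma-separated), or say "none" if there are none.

- cost: no NOT NULL constraint applies → nullable.
- bed: CHECK does not forbid NULL (a CHECK constraint passes when its expression is NULL) → nullable.
- date: declared NOT NULL → not nullable.
- dosage: declared NOT NULL → not nullable.
- refills: part of the PRIMARY KEY, which implies NOT NULL → not nullable.
- room: declared NOT NULL → not nullable.
- name: CHECK does not forbid NULL (a CHECK constraint passes when its expression is NULL) → nullable.
- duration: declared NOT NULL → not nullable.
- ward_id: part of the PRIMARY KEY, which implies NOT NULL → not nullable.

cost, bed, name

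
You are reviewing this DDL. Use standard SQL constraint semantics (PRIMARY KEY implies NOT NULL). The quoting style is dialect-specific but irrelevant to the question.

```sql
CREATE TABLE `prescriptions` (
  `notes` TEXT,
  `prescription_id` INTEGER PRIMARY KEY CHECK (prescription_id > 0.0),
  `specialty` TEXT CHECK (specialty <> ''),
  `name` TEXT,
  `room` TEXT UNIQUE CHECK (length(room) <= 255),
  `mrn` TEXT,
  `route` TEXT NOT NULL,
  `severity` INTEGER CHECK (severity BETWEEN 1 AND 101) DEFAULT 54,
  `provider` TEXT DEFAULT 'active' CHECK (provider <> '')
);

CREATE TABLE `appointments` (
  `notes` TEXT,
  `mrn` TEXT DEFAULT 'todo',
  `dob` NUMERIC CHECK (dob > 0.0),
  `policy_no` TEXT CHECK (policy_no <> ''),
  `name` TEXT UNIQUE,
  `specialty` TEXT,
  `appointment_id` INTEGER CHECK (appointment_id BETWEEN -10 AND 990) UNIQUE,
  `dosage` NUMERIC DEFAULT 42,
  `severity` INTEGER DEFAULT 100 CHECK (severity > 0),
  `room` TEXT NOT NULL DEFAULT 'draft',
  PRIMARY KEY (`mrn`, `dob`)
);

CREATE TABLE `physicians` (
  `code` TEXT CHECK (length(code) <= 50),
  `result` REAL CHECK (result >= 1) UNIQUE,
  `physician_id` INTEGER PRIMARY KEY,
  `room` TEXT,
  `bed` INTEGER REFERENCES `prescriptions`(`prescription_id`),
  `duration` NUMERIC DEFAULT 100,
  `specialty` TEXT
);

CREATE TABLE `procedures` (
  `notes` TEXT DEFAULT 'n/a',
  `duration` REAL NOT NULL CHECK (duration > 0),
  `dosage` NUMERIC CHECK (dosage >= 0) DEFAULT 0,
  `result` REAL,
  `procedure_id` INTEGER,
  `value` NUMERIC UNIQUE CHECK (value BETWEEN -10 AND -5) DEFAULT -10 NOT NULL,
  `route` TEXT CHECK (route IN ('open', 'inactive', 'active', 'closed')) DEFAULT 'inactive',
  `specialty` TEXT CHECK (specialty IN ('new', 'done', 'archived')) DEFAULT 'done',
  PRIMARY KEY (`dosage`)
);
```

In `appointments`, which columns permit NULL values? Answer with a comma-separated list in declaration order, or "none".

- notes: no NOT NULL constraint applies → nullable.
- mrn: part of the PRIMARY KEY, which implies NOT NULL → not nullable.
- dob: part of the PRIMARY KEY, which implies NOT NULL → not nullable.
- policy_no: CHECK does not forbid NULL (a CHECK constraint passes when its expression is NULL) → nullable.
- name: UNIQUE does not imply NOT NULL → nullable.
- specialty: no NOT NULL constraint applies → nullable.
- appointment_id: CHECK does not forbid NULL (a CHECK constraint passes when its expression is NULL) → nullable.
- dosage: DEFAULT only fills an omitted column; an explicit NULL is still allowed → nullable.
- severity: CHECK does not forbid NULL (a CHECK constraint passes when its expression is NULL) → nullable.
- room: declared NOT NULL → not nullable.

notes, policy_no, name, specialty, appointment_id, dosage, severity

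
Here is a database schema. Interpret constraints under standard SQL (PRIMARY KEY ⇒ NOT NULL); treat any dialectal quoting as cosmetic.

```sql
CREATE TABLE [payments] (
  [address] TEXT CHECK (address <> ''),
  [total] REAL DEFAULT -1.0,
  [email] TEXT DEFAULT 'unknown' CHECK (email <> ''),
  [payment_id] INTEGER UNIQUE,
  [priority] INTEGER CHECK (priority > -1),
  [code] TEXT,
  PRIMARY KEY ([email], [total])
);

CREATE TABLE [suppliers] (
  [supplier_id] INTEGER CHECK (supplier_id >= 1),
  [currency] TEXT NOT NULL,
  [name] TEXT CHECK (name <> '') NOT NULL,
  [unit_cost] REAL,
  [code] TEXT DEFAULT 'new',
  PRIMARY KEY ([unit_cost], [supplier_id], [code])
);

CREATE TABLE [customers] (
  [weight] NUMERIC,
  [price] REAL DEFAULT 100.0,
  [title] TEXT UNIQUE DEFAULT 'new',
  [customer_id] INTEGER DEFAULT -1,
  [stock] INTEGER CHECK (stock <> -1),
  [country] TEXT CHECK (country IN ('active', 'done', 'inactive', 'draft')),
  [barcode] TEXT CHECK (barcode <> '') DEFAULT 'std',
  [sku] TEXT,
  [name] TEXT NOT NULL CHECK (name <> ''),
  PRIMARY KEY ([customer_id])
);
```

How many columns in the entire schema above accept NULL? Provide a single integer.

payments: 4 nullable (address, payment_id, priority, code — PK (email, total) and explicit NOT NULL columns excluded).
suppliers: 0 nullable (none — PK (unit_cost, supplier_id, code) and explicit NOT NULL columns excluded).
customers: 7 nullable (weight, price, title, stock, country, barcode, sku — PK (customer_id) and explicit NOT NULL columns excluded).
Total: 4 + 0 + 7 = 11.

11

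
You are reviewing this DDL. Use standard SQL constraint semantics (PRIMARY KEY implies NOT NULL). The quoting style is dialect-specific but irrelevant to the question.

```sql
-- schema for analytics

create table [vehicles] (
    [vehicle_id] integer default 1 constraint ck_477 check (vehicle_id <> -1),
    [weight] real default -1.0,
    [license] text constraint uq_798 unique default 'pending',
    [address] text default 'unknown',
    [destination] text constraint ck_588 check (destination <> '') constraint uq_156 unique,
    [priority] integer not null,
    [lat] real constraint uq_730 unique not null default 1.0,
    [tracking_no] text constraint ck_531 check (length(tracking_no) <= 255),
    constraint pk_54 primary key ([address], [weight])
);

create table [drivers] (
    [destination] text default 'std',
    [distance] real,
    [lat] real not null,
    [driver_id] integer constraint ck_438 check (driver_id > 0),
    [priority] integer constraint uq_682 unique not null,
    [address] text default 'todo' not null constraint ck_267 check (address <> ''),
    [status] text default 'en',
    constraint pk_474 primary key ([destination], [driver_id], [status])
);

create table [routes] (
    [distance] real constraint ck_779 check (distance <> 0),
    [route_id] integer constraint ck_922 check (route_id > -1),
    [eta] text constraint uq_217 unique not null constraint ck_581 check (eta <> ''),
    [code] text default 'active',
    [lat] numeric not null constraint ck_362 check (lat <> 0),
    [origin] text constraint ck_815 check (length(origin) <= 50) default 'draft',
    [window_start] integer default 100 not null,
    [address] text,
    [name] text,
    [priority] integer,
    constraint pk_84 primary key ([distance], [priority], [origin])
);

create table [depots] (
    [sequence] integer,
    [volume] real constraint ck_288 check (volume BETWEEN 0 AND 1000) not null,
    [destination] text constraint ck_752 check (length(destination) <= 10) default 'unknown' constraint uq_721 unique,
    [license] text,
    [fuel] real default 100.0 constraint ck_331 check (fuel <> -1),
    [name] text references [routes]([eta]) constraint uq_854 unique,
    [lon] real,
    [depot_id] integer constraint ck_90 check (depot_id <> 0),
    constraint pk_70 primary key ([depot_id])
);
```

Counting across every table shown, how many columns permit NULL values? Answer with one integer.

vehicles: 4 nullable (vehicle_id, license, destination, tracking_no — PK (address, weight) and explicit NOT NULL columns excluded).
drivers: 1 nullable (distance — PK (destination, driver_id, status) and explicit NOT NULL columns excluded).
routes: 4 nullable (route_id, code, address, name — PK (distance, priority, origin) and explicit NOT NULL columns excluded).
depots: 6 nullable (sequence, destination, license, fuel, name, lon — PK (depot_id) and explicit NOT NULL columns excluded).
Total: 4 + 1 + 4 + 6 = 15.

15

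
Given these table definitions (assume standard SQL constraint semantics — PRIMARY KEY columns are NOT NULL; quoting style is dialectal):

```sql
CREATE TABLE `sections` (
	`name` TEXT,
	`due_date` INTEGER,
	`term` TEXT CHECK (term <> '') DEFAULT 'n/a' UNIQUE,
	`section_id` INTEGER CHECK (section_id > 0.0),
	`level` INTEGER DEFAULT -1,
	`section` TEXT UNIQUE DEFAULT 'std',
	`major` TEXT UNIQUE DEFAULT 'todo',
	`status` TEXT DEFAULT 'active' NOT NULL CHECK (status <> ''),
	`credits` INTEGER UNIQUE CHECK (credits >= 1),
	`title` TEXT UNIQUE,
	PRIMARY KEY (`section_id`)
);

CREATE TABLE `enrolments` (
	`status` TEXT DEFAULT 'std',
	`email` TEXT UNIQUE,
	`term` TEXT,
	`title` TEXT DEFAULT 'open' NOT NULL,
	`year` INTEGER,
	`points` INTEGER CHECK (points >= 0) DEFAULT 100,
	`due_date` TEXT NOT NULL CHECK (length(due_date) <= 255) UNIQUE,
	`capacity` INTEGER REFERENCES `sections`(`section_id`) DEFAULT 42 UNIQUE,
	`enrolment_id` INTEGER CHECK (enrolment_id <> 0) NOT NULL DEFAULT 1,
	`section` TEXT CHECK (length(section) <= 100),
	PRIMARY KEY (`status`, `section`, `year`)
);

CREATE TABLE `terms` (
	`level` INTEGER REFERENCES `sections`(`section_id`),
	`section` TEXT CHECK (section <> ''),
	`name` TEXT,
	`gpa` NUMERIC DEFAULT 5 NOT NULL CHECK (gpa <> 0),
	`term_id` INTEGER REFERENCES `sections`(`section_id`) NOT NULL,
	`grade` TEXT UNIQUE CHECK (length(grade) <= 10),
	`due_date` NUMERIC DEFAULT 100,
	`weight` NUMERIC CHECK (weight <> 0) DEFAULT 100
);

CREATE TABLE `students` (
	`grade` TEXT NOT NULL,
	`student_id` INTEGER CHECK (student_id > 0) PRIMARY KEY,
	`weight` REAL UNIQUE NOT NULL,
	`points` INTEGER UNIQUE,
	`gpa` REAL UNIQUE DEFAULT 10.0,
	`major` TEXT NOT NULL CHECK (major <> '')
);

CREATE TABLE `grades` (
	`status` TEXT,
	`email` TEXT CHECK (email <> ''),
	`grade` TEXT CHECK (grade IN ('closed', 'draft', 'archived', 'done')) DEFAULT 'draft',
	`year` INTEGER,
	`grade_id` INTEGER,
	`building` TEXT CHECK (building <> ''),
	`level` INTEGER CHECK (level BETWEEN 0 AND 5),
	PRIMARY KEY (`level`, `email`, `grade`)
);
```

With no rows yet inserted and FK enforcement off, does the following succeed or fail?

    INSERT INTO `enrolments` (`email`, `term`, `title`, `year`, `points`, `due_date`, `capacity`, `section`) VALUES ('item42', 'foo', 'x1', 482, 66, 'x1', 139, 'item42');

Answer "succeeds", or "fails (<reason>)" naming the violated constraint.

NOT NULL columns: due_date is supplied; enrolment_id defaults to 1; section is supplied; status defaults to 'std'; title is supplied; year is supplied.
CHECK constraints: 66 satisfies (points >= 0); 'x1' satisfies (length(due_date) <= 255); 'item42' satisfies (length(section) <= 100).
No constraint is violated.

succeeds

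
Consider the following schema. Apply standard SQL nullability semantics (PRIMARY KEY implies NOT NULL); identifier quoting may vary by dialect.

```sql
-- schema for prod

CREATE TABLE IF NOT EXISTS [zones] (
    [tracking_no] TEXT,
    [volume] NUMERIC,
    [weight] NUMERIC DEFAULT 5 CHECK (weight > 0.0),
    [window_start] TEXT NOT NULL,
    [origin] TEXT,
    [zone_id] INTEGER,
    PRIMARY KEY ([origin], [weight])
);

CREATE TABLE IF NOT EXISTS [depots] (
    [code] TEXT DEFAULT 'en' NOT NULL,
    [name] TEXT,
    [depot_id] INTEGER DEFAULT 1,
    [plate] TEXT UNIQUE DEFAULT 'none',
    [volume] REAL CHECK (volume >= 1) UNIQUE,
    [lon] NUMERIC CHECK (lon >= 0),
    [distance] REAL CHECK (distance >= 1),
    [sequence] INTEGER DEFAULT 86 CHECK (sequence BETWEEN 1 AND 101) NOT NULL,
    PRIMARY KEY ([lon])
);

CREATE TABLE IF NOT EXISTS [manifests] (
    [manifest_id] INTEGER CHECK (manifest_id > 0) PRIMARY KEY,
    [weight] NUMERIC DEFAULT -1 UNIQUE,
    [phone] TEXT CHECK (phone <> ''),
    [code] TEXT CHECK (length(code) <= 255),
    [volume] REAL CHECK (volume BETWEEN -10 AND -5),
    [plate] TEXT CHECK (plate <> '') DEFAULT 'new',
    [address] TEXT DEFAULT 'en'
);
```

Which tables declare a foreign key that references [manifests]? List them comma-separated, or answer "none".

none

No REFERENCES clause anywhere in the schema names manifests.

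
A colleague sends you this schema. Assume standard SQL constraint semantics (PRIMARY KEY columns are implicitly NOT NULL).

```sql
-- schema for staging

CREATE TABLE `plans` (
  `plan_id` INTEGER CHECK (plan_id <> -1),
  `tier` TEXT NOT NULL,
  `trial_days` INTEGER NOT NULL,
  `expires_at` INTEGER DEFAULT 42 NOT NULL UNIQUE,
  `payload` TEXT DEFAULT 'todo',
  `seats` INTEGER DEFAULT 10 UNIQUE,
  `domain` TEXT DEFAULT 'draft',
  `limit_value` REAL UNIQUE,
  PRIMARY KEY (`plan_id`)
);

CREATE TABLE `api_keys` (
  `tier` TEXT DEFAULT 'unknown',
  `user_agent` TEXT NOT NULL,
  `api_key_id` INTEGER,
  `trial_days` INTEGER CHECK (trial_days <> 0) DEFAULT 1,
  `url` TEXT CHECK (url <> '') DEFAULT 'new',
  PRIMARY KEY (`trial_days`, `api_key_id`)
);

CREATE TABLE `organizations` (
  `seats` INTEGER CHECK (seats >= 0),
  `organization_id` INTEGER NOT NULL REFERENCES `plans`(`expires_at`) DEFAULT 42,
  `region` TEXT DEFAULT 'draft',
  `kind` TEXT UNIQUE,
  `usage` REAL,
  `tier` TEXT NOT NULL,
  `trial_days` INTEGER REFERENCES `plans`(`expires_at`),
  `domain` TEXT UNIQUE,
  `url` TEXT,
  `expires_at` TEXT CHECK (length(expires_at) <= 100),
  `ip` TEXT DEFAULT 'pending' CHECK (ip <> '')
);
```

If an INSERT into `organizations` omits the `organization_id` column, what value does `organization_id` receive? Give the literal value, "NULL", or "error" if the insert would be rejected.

42

organization_id has an explicit DEFAULT 42.
When the column is omitted from an INSERT, that default is used.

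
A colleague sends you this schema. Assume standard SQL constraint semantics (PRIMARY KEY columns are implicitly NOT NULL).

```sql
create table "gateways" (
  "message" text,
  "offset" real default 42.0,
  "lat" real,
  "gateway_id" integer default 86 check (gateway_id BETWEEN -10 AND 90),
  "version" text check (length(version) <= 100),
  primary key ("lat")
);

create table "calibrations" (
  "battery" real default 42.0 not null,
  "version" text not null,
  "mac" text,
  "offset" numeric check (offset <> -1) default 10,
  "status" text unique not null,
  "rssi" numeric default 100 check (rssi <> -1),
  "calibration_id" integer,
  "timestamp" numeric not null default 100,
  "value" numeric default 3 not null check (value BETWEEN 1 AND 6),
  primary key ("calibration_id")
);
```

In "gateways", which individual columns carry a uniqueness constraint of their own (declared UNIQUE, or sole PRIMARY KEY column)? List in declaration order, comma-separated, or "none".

lat

- message: no UNIQUE or single-column PK constraint.
- offset: no UNIQUE or single-column PK constraint.
- lat: single-column PRIMARY KEY → unique.
- gateway_id: no UNIQUE or single-column PK constraint.
- version: no UNIQUE or single-column PK constraint.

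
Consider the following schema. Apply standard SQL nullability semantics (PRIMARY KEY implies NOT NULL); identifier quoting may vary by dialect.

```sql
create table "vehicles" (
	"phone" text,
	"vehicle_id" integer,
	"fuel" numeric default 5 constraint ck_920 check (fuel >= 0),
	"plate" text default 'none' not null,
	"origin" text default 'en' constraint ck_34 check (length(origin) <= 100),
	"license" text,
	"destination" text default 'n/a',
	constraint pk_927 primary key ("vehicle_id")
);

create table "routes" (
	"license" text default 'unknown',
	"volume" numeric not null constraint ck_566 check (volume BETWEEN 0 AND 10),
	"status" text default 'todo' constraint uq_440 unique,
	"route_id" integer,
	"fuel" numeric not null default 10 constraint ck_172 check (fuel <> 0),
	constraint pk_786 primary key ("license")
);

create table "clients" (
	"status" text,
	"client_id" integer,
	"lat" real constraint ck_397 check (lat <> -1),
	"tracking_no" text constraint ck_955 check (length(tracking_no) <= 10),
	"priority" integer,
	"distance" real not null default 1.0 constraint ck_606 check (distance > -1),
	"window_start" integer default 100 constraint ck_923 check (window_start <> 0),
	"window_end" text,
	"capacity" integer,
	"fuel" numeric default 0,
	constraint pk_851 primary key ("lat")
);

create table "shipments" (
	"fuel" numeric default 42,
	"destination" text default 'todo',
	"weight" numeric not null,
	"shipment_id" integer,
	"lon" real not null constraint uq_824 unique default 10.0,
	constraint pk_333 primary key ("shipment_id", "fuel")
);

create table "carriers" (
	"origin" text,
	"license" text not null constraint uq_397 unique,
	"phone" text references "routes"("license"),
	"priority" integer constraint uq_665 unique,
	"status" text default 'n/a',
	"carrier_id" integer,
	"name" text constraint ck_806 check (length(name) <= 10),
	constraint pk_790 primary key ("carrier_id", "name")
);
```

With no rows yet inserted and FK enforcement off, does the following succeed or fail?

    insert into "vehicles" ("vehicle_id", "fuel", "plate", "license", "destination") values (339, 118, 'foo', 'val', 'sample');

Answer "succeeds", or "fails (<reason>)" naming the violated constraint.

NOT NULL columns: plate is supplied; vehicle_id is supplied.
CHECK constraints: 118 satisfies (fuel >= 0).
No constraint is violated.

succeeds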